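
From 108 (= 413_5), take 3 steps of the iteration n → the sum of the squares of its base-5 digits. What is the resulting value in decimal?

4

108 = (4,1,3)_5 → 26
26 = (1,0,1)_5 → 2
2 = (2)_5 → 4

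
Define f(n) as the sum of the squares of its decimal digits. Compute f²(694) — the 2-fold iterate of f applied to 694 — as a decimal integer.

694 → 133
133 → 19

19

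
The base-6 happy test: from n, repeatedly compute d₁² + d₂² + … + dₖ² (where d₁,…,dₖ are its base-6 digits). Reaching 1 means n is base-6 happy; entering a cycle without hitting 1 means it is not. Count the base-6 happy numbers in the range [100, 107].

100: 100 → 36 → 1  (reaches 1)
101: 101 → 45 → 11 → 26 → 20 → 13 → 5 → 25 → 17 → 29 → 41 → 26  (repeats 26)
102: 102 → 29 → 41 → 26 → 20 → 13 → 5 → 25 → 17 → 29  (repeats 29)
103: 103 → 30 → 25 → 17 → 29 → 41 → 26 → 20 → 13 → 5 → 25  (repeats 25)
104: 104 → 33 → 34 → 41 → 26 → 20 → 13 → 5 → 25 → 17 → 29 → 41  (repeats 41)
105: 105 → 38 → 5 → 25 → 17 → 29 → 41 → 26 → 20 → 13 → 5  (repeats 5)
106: 106 → 45 → 11 → 26 → 20 → 13 → 5 → 25 → 17 → 29 → 41 → 26  (repeats 26)
107: 107 → 54 → 10 → 17 → 29 → 41 → 26 → 20 → 13 → 5 → 25 → 17  (repeats 17)
base-6 happy: 100

1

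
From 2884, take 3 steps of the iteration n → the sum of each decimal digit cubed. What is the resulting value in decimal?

1009

2884 → 2³ + 8³ + 8³ + 4³ = 1096
1096 → 1³ + 0³ + 9³ + 6³ = 946
946 → 9³ + 4³ + 6³ = 1009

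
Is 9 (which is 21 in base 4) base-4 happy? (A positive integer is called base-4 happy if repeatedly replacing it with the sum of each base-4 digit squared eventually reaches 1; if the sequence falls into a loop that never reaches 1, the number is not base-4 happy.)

base-4 happy

9 = (2,1)_4 → 2² + 1² = 4 + 1 = 5
5 = (1,1)_4 → 1² + 1² = 1 + 1 = 2
2 = (2)_4 → 2² = 4
4 = (1,0)_4 → 1² + 0² = 1 + 0 = 1  — reached 1.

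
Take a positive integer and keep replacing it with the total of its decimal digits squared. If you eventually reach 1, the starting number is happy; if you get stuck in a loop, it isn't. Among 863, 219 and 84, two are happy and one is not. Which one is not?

84

863: 863 → 109 → 82 → 68 → 100 → 1  — reaches 1 (happy)
219: 219 → 86 → 100 → 1  — reaches 1 (happy)
84: 84 → 80 → 64 → 52 → 29 → 85 → 89 → 145 → 42 → 20 → 4 → 16 → 37 → 58 → 89  — repeats 89 (not happy)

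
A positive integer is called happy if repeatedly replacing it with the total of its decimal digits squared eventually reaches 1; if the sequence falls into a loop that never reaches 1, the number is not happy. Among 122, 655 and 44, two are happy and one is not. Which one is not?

122

122: 122 → 9 → 81 → 65 → 61 → 37 → 58 → 89 → 145 → 42 → 20 → 4 → 16 → 37  — repeats 37 (not happy)
655: 655 → 86 → 100 → 1  — reaches 1 (happy)
44: 44 → 32 → 13 → 10 → 1  — reaches 1 (happy)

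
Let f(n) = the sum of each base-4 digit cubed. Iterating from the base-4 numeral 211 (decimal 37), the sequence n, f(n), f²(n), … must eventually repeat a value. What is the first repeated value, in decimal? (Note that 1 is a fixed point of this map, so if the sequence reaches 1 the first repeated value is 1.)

37 = (2,1,1)_4 → 2³ + 1³ + 1³ = 8 + 1 + 1 = 10
10 = (2,2)_4 → 2³ + 2³ = 8 + 8 = 16
16 = (1,0,0)_4 → 1³ + 0³ + 0³ = 1 + 0 + 0 = 1  — reached the fixed point 1.
1 → 1, so 1 is the first repeated value.

1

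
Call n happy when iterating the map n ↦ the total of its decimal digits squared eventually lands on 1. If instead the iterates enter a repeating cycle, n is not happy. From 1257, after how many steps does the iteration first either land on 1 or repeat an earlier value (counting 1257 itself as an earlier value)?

4

1257 → 1² + 2² + 5² + 7² = 79
79 → 7² + 9² = 130
130 → 1² + 3² + 0² = 10
10 → 1² + 0² = 1  — reached 1.
That took 4 steps.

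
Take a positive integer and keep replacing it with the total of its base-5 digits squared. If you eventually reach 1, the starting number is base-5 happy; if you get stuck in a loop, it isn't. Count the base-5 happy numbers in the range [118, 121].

118: 118 → 34 → 18 → 18  — not base-5 happy
119: 119 → 41 → 11 → 5 → 1  — base-5 happy
120: 120 → 32 → 6 → 2 → 4 → 16 → 10 → 4  — not base-5 happy
121: 121 → 33 → 11 → 5 → 1  — base-5 happy
base-5 happy: 119, 121

2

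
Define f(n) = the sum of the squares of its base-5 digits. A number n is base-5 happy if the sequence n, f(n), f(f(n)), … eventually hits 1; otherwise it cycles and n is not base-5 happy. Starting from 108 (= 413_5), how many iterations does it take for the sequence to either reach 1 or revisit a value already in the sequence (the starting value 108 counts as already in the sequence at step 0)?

108 = (4,1,3)_5 → 4² + 1² + 3² = 16 + 1 + 9 = 26
26 = (1,0,1)_5 → 1² + 0² + 1² = 1 + 0 + 1 = 2
2 = (2)_5 → 2² = 4
4 = (4)_5 → 4² = 16
16 = (3,1)_5 → 3² + 1² = 9 + 1 = 10
10 = (2,0)_5 → 2² + 0² = 4 + 0 = 4  — 4 repeats.
That took 6 steps.

6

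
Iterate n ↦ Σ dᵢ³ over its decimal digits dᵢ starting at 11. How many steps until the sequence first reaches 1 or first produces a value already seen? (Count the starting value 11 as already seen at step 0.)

11 → 1³ + 1³ = 1 + 1 = 2
2 → 2³ = 8
8 → 8³ = 512
512 → 5³ + 1³ + 2³ = 125 + 1 + 8 = 134
134 → 1³ + 3³ + 4³ = 1 + 27 + 64 = 92
92 → 9³ + 2³ = 729 + 8 = 737
737 → 7³ + 3³ + 7³ = 343 + 27 + 343 = 713
713 → 7³ + 1³ + 3³ = 343 + 1 + 27 = 371
371 → 3³ + 7³ + 1³ = 27 + 343 + 1 = 371  — 371 repeats.
That took 9 steps.

9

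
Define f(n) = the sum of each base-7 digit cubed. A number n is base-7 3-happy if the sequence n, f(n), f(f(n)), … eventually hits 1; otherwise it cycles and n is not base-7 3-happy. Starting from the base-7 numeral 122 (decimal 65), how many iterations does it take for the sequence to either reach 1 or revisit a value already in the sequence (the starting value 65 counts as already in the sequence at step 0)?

9

65 = (1,2,2)_7 → 1³ + 2³ + 2³ = 17
17 = (2,3)_7 → 2³ + 3³ = 35
35 = (5,0)_7 → 5³ + 0³ = 125
125 = (2,3,6)_7 → 2³ + 3³ + 6³ = 251
251 = (5,0,6)_7 → 5³ + 0³ + 6³ = 341
341 = (6,6,5)_7 → 6³ + 6³ + 5³ = 557
557 = (1,4,2,4)_7 → 1³ + 4³ + 2³ + 4³ = 137
137 = (2,5,4)_7 → 2³ + 5³ + 4³ = 197
197 = (4,0,1)_7 → 4³ + 0³ + 1³ = 65  — 65 repeats.
That took 9 steps.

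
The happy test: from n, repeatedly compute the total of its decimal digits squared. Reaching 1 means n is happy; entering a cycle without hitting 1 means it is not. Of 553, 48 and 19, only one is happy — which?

553: 553 → 59 → 106 → 37 → 58 → 89 → 145 → 42 → 20 → 4 → 16 → 37  — repeats 37 (not happy)
48: 48 → 80 → 64 → 52 → 29 → 85 → 89 → 145 → 42 → 20 → 4 → 16 → 37 → 58 → 89  — repeats 89 (not happy)
19: 19 → 82 → 68 → 100 → 1  — reaches 1 (happy)

19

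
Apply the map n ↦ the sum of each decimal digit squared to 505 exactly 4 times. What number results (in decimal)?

85

505 → 5² + 0² + 5² = 25 + 0 + 25 = 50
50 → 5² + 0² = 25 + 0 = 25
25 → 2² + 5² = 4 + 25 = 29
29 → 2² + 9² = 4 + 81 = 85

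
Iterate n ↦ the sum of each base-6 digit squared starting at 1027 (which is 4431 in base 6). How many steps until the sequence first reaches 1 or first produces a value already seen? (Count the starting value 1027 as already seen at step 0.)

13

1027 = (4,4,3,1)_6 → 42
42 = (1,1,0)_6 → 2
2 = (2)_6 → 4
4 = (4)_6 → 16
16 = (2,4)_6 → 20
20 = (3,2)_6 → 13
13 = (2,1)_6 → 5
5 = (5)_6 → 25
25 = (4,1)_6 → 17
17 = (2,5)_6 → 29
29 = (4,5)_6 → 41
41 = (1,0,5)_6 → 26
26 = (4,2)_6 → 20  — 20 repeats.
That took 13 steps.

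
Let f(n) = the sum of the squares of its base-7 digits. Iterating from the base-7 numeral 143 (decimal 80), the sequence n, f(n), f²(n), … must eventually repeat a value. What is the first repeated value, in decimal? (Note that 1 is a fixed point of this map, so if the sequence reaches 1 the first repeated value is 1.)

80 = (1,4,3)_7 → 1² + 4² + 3² = 1 + 16 + 9 = 26
26 = (3,5)_7 → 3² + 5² = 9 + 25 = 34
34 = (4,6)_7 → 4² + 6² = 16 + 36 = 52
52 = (1,0,3)_7 → 1² + 0² + 3² = 1 + 0 + 9 = 10
10 = (1,3)_7 → 1² + 3² = 1 + 9 = 10  — 10 already appeared earlier.

10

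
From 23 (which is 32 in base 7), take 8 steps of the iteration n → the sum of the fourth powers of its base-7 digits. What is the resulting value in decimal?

1923

23 = (3,2)_7 → 3⁴ + 2⁴ = 97
97 = (1,6,6)_7 → 1⁴ + 6⁴ + 6⁴ = 2593
2593 = (1,0,3,6,3)_7 → 1⁴ + 0⁴ + 3⁴ + 6⁴ + 3⁴ = 1459
1459 = (4,1,5,3)_7 → 4⁴ + 1⁴ + 5⁴ + 3⁴ = 963
963 = (2,5,4,4)_7 → 2⁴ + 5⁴ + 4⁴ + 4⁴ = 1153
1153 = (3,2,3,5)_7 → 3⁴ + 2⁴ + 3⁴ + 5⁴ = 803
803 = (2,2,2,5)_7 → 2⁴ + 2⁴ + 2⁴ + 5⁴ = 673
673 = (1,6,5,1)_7 → 1⁴ + 6⁴ + 5⁴ + 1⁴ = 1923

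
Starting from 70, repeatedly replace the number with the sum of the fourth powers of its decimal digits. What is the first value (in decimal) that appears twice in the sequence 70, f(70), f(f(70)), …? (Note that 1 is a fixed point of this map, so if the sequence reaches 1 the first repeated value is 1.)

70 → 2401
2401 → 273
273 → 2498
2498 → 10929
10929 → 13139
13139 → 6725
6725 → 4338
4338 → 4514
4514 → 1138
1138 → 4179
4179 → 9219
9219 → 13139  — 13139 already appeared earlier.

13139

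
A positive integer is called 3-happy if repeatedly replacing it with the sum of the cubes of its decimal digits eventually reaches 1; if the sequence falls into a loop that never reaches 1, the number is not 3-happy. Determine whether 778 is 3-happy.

778 → 1198
1198 → 1243
1243 → 100
100 → 1  — reached 1.

3-happy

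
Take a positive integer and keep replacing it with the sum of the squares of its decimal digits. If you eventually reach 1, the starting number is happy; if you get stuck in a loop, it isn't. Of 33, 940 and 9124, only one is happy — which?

33: 33 → 18 → 65 → 61 → 37 → 58 → 89 → 145 → 42 → 20 → 4 → 16 → 37  — repeats 37 (not happy)
940: 940 → 97 → 130 → 10 → 1  — reaches 1 (happy)
9124: 9124 → 102 → 5 → 25 → 29 → 85 → 89 → 145 → 42 → 20 → 4 → 16 → 37 → 58 → 89  — repeats 89 (not happy)

940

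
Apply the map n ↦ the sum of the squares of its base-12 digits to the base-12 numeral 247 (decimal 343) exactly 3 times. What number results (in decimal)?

164

343 = (2,4,7)_12 → 2² + 4² + 7² = 69
69 = (5,9)_12 → 5² + 9² = 106
106 = (8,10)_12 → 8² + 10² = 164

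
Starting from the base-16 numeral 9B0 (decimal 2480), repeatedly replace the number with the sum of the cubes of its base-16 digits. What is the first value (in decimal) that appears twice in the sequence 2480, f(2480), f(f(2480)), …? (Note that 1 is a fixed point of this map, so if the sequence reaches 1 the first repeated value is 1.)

2480 = (9,11,0)_16 → 9³ + 11³ + 0³ = 2060
2060 = (8,0,12)_16 → 8³ + 0³ + 12³ = 2240
2240 = (8,12,0)_16 → 8³ + 12³ + 0³ = 2240  — 2240 already appeared earlier.

2240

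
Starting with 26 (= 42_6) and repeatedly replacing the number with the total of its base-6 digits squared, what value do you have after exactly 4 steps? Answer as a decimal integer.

25

26 = (4,2)_6 → 20
20 = (3,2)_6 → 13
13 = (2,1)_6 → 5
5 = (5)_6 → 25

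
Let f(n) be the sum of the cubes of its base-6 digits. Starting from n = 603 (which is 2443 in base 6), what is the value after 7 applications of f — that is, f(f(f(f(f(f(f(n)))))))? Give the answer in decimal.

36

603 = (2,4,4,3)_6 → 2³ + 4³ + 4³ + 3³ = 8 + 64 + 64 + 27 = 163
163 = (4,3,1)_6 → 4³ + 3³ + 1³ = 64 + 27 + 1 = 92
92 = (2,3,2)_6 → 2³ + 3³ + 2³ = 8 + 27 + 8 = 43
43 = (1,1,1)_6 → 1³ + 1³ + 1³ = 1 + 1 + 1 = 3
3 = (3)_6 → 3³ = 27
27 = (4,3)_6 → 4³ + 3³ = 64 + 27 = 91
91 = (2,3,1)_6 → 2³ + 3³ + 1³ = 8 + 27 + 1 = 36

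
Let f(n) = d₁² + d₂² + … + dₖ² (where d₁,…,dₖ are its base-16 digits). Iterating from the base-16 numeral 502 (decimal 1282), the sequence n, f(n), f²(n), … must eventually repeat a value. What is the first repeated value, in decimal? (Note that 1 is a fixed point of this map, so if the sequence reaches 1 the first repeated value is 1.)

1282 = (5,0,2)_16 → 5² + 0² + 2² = 25 + 0 + 4 = 29
29 = (1,13)_16 → 1² + 13² = 1 + 169 = 170
170 = (10,10)_16 → 10² + 10² = 100 + 100 = 200
200 = (12,8)_16 → 12² + 8² = 144 + 64 = 208
208 = (13,0)_16 → 13² + 0² = 169 + 0 = 169
169 = (10,9)_16 → 10² + 9² = 100 + 81 = 181
181 = (11,5)_16 → 11² + 5² = 121 + 25 = 146
146 = (9,2)_16 → 9² + 2² = 81 + 4 = 85
85 = (5,5)_16 → 5² + 5² = 25 + 25 = 50
50 = (3,2)_16 → 3² + 2² = 9 + 4 = 13
13 = (13)_16 → 13² = 169  — 169 already appeared earlier.

169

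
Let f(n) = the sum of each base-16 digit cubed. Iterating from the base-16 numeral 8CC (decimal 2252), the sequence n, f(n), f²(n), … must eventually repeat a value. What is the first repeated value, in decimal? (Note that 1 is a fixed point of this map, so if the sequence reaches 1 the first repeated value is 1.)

2252

2252 = (8,12,12)_16 → 8³ + 12³ + 12³ = 3968
3968 = (15,8,0)_16 → 15³ + 8³ + 0³ = 3887
3887 = (15,2,15)_16 → 15³ + 2³ + 15³ = 6758
6758 = (1,10,6,6)_16 → 1³ + 10³ + 6³ + 6³ = 1433
1433 = (5,9,9)_16 → 5³ + 9³ + 9³ = 1583
1583 = (6,2,15)_16 → 6³ + 2³ + 15³ = 3599
3599 = (14,0,15)_16 → 14³ + 0³ + 15³ = 6119
6119 = (1,7,14,7)_16 → 1³ + 7³ + 14³ + 7³ = 3431
3431 = (13,6,7)_16 → 13³ + 6³ + 7³ = 2756
2756 = (10,12,4)_16 → 10³ + 12³ + 4³ = 2792
2792 = (10,14,8)_16 → 10³ + 14³ + 8³ = 4256
4256 = (1,0,10,0)_16 → 1³ + 0³ + 10³ + 0³ = 1001
1001 = (3,14,9)_16 → 3³ + 14³ + 9³ = 3500
3500 = (13,10,12)_16 → 13³ + 10³ + 12³ = 4925
4925 = (1,3,3,13)_16 → 1³ + 3³ + 3³ + 13³ = 2252  — 2252 already appeared earlier.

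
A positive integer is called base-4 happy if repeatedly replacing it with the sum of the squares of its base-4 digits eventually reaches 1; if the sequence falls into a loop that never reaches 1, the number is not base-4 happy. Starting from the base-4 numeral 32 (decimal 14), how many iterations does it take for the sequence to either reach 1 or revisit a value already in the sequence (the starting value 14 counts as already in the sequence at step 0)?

14 = (3,2)_4 → 3² + 2² = 13
13 = (3,1)_4 → 3² + 1² = 10
10 = (2,2)_4 → 2² + 2² = 8
8 = (2,0)_4 → 2² + 0² = 4
4 = (1,0)_4 → 1² + 0² = 1  — reached 1.
That took 5 steps.

5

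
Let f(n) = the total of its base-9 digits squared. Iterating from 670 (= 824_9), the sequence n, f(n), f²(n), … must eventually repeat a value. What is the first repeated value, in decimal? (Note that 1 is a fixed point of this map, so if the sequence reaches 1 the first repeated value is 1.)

670 = (8,2,4)_9 → 8² + 2² + 4² = 64 + 4 + 16 = 84
84 = (1,0,3)_9 → 1² + 0² + 3² = 1 + 0 + 9 = 10
10 = (1,1)_9 → 1² + 1² = 1 + 1 = 2
2 = (2)_9 → 2² = 4
4 = (4)_9 → 4² = 16
16 = (1,7)_9 → 1² + 7² = 1 + 49 = 50
50 = (5,5)_9 → 5² + 5² = 25 + 25 = 50  — 50 already appeared earlier.

50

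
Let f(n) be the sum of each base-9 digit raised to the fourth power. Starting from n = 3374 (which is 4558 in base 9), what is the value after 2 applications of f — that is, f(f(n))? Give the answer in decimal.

3374 = (4,5,5,8)_9 → 5602
5602 = (7,6,1,4)_9 → 3954

3954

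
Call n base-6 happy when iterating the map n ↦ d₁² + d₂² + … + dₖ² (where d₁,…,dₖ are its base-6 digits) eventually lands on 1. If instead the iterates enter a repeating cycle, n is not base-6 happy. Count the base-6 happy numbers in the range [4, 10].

4: 4 → 16 → 20 → 13 → 5 → 25 → 17 → 29 → 41 → 26 → 20  — not base-6 happy
5: 5 → 25 → 17 → 29 → 41 → 26 → 20 → 13 → 5  — not base-6 happy
6: 6 → 1  — base-6 happy
7: 7 → 2 → 4 → 16 → 20 → 13 → 5 → 25 → 17 → 29 → 41 → 26 → 20  — not base-6 happy
8: 8 → 5 → 25 → 17 → 29 → 41 → 26 → 20 → 13 → 5  — not base-6 happy
9: 9 → 10 → 17 → 29 → 41 → 26 → 20 → 13 → 5 → 25 → 17  — not base-6 happy
10: 10 → 17 → 29 → 41 → 26 → 20 → 13 → 5 → 25 → 17  — not base-6 happy
base-6 happy: 6

1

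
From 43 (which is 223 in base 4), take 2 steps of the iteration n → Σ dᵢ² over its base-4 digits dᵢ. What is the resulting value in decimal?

43 = (2,2,3)_4 → 2² + 2² + 3² = 17
17 = (1,0,1)_4 → 1² + 0² + 1² = 2

2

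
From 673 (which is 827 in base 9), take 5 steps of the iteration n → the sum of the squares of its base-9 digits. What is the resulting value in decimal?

673 = (8,2,7)_9 → 117
117 = (1,4,0)_9 → 17
17 = (1,8)_9 → 65
65 = (7,2)_9 → 53
53 = (5,8)_9 → 89

89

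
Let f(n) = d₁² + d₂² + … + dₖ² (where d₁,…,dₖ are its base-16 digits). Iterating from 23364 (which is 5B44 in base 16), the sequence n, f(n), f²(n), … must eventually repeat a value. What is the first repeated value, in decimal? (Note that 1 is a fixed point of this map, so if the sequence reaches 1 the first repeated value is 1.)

23364 = (5,11,4,4)_16 → 5² + 11² + 4² + 4² = 178
178 = (11,2)_16 → 11² + 2² = 125
125 = (7,13)_16 → 7² + 13² = 218
218 = (13,10)_16 → 13² + 10² = 269
269 = (1,0,13)_16 → 1² + 0² + 13² = 170
170 = (10,10)_16 → 10² + 10² = 200
200 = (12,8)_16 → 12² + 8² = 208
208 = (13,0)_16 → 13² + 0² = 169
169 = (10,9)_16 → 10² + 9² = 181
181 = (11,5)_16 → 11² + 5² = 146
146 = (9,2)_16 → 9² + 2² = 85
85 = (5,5)_16 → 5² + 5² = 50
50 = (3,2)_16 → 3² + 2² = 13
13 = (13)_16 → 13² = 169  — 169 already appeared earlier.

169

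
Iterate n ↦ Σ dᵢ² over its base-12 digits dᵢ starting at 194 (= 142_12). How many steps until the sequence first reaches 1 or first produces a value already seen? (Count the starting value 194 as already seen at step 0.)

8

194 = (1,4,2)_12 → 1² + 4² + 2² = 1 + 16 + 4 = 21
21 = (1,9)_12 → 1² + 9² = 1 + 81 = 82
82 = (6,10)_12 → 6² + 10² = 36 + 100 = 136
136 = (11,4)_12 → 11² + 4² = 121 + 16 = 137
137 = (11,5)_12 → 11² + 5² = 121 + 25 = 146
146 = (1,0,2)_12 → 1² + 0² + 2² = 1 + 0 + 4 = 5
5 = (5)_12 → 5² = 25
25 = (2,1)_12 → 2² + 1² = 4 + 1 = 5  — 5 repeats.
That took 8 steps.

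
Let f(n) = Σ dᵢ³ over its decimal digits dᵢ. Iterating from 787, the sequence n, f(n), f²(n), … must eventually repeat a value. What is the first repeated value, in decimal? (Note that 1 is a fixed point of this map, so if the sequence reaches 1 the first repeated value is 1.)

1

787 → 7³ + 8³ + 7³ = 343 + 512 + 343 = 1198
1198 → 1³ + 1³ + 9³ + 8³ = 1 + 1 + 729 + 512 = 1243
1243 → 1³ + 2³ + 4³ + 3³ = 1 + 8 + 64 + 27 = 100
100 → 1³ + 0³ + 0³ = 1 + 0 + 0 = 1  — reached the fixed point 1.
1 → 1, so 1 is the first repeated value.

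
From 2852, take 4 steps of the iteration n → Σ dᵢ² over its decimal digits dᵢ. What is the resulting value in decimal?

1

2852 → 2² + 8² + 5² + 2² = 4 + 64 + 25 + 4 = 97
97 → 9² + 7² = 81 + 49 = 130
130 → 1² + 3² + 0² = 1 + 9 + 0 = 10
10 → 1² + 0² = 1 + 0 = 1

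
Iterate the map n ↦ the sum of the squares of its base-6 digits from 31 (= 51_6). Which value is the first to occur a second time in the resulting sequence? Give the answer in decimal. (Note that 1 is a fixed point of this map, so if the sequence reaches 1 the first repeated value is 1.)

31 = (5,1)_6 → 26
26 = (4,2)_6 → 20
20 = (3,2)_6 → 13
13 = (2,1)_6 → 5
5 = (5)_6 → 25
25 = (4,1)_6 → 17
17 = (2,5)_6 → 29
29 = (4,5)_6 → 41
41 = (1,0,5)_6 → 26  — 26 already appeared earlier.

26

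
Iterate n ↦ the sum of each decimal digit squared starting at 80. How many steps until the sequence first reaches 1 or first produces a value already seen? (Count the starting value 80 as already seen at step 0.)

80 → 8² + 0² = 64
64 → 6² + 4² = 52
52 → 5² + 2² = 29
29 → 2² + 9² = 85
85 → 8² + 5² = 89
89 → 8² + 9² = 145
145 → 1² + 4² + 5² = 42
42 → 4² + 2² = 20
20 → 2² + 0² = 4
4 → 4² = 16
16 → 1² + 6² = 37
37 → 3² + 7² = 58
58 → 5² + 8² = 89  — 89 repeats.
That took 13 steps.

13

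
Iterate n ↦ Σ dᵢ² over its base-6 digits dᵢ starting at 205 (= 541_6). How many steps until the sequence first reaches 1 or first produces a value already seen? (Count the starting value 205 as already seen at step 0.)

205 = (5,4,1)_6 → 5² + 4² + 1² = 42
42 = (1,1,0)_6 → 1² + 1² + 0² = 2
2 = (2)_6 → 2² = 4
4 = (4)_6 → 4² = 16
16 = (2,4)_6 → 2² + 4² = 20
20 = (3,2)_6 → 3² + 2² = 13
13 = (2,1)_6 → 2² + 1² = 5
5 = (5)_6 → 5² = 25
25 = (4,1)_6 → 4² + 1² = 17
17 = (2,5)_6 → 2² + 5² = 29
29 = (4,5)_6 → 4² + 5² = 41
41 = (1,0,5)_6 → 1² + 0² + 5² = 26
26 = (4,2)_6 → 4² + 2² = 20  — 20 repeats.
That took 13 steps.

13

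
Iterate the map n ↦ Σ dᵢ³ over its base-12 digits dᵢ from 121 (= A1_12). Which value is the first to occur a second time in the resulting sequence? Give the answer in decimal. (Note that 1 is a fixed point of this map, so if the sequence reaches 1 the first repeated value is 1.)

121 = (10,1)_12 → 10³ + 1³ = 1001
1001 = (6,11,5)_12 → 6³ + 11³ + 5³ = 1672
1672 = (11,7,4)_12 → 11³ + 7³ + 4³ = 1738
1738 = (1,0,0,10)_12 → 1³ + 0³ + 0³ + 10³ = 1001  — 1001 already appeared earlier.

1001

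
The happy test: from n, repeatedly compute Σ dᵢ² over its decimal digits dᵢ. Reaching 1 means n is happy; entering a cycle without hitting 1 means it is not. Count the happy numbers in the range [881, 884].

881: 881 → 129 → 86 → 100 → 1  — happy
882: 882 → 132 → 14 → 17 → 50 → 25 → 29 → 85 → 89 → 145 → 42 → 20 → 4 → 16 → 37 → 58 → 89  — not happy
883: 883 → 137 → 59 → 106 → 37 → 58 → 89 → 145 → 42 → 20 → 4 → 16 → 37  — not happy
884: 884 → 144 → 33 → 18 → 65 → 61 → 37 → 58 → 89 → 145 → 42 → 20 → 4 → 16 → 37  — not happy
happy: 881

1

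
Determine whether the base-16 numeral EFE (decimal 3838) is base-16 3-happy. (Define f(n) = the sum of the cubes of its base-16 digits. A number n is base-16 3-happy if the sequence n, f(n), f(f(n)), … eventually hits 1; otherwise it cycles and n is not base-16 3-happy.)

3838 = (14,15,14)_16 → 14³ + 15³ + 14³ = 2744 + 3375 + 2744 = 8863
8863 = (2,2,9,15)_16 → 2³ + 2³ + 9³ + 15³ = 8 + 8 + 729 + 3375 = 4120
4120 = (1,0,1,8)_16 → 1³ + 0³ + 1³ + 8³ = 1 + 0 + 1 + 512 = 514
514 = (2,0,2)_16 → 2³ + 0³ + 2³ = 8 + 0 + 8 = 16
16 = (1,0)_16 → 1³ + 0³ = 1 + 0 = 1  — reached 1.

base-16 3-happy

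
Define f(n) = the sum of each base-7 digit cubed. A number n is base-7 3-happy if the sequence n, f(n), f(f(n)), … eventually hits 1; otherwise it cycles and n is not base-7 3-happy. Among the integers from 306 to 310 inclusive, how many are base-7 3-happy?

1

306: 306 → 342 → 648 → 282 → 258 → 342  — not base-7 3-happy
307: 307 → 433 → 343 → 1  — base-7 3-happy
308: 308 → 224 → 128 → 80 → 92 → 218 → 92  — not base-7 3-happy
309: 309 → 225 → 129 → 99 → 9 → 9  — not base-7 3-happy
310: 310 → 232 → 190 → 244 → 496 → 244  — not base-7 3-happy
base-7 3-happy: 307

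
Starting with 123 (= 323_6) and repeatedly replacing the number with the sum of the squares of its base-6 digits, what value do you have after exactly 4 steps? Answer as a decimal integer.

123 = (3,2,3)_6 → 3² + 2² + 3² = 22
22 = (3,4)_6 → 3² + 4² = 25
25 = (4,1)_6 → 4² + 1² = 17
17 = (2,5)_6 → 2² + 5² = 29

29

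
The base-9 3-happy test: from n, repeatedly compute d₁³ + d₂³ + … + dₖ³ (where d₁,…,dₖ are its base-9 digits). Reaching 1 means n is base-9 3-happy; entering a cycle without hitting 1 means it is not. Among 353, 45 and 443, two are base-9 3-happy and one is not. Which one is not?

443

353: 353 → 99 → 9 → 1  — reaches 1 (base-9 3-happy)
45: 45 → 125 → 577 → 345 → 99 → 9 → 1  — reaches 1 (base-9 3-happy)
443: 443 → 197 → 547 → 775 → 127 → 127  — repeats 127 (not base-9 3-happy)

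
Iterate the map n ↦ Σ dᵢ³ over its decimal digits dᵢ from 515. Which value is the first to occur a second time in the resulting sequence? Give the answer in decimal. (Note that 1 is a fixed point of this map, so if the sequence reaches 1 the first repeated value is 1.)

515 → 5³ + 1³ + 5³ = 125 + 1 + 125 = 251
251 → 2³ + 5³ + 1³ = 8 + 125 + 1 = 134
134 → 1³ + 3³ + 4³ = 1 + 27 + 64 = 92
92 → 9³ + 2³ = 729 + 8 = 737
737 → 7³ + 3³ + 7³ = 343 + 27 + 343 = 713
713 → 7³ + 1³ + 3³ = 343 + 1 + 27 = 371
371 → 3³ + 7³ + 1³ = 27 + 343 + 1 = 371  — 371 already appeared earlier.

371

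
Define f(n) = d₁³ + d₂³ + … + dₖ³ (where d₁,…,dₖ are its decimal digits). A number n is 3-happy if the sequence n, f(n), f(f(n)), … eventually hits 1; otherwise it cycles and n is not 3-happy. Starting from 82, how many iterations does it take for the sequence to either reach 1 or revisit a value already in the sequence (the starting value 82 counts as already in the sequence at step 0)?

5

82 → 8³ + 2³ = 512 + 8 = 520
520 → 5³ + 2³ + 0³ = 125 + 8 + 0 = 133
133 → 1³ + 3³ + 3³ = 1 + 27 + 27 = 55
55 → 5³ + 5³ = 125 + 125 = 250
250 → 2³ + 5³ + 0³ = 8 + 125 + 0 = 133  — 133 repeats.
That took 5 steps.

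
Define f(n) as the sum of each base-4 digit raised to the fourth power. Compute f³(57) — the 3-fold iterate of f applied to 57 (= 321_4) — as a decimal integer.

57 = (3,2,1)_4 → 3⁴ + 2⁴ + 1⁴ = 98
98 = (1,2,0,2)_4 → 1⁴ + 2⁴ + 0⁴ + 2⁴ = 33
33 = (2,0,1)_4 → 2⁴ + 0⁴ + 1⁴ = 17

17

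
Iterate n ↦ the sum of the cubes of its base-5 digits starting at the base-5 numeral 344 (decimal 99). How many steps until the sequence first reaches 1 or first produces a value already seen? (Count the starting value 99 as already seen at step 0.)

7

99 = (3,4,4)_5 → 3³ + 4³ + 4³ = 27 + 64 + 64 = 155
155 = (1,1,1,0)_5 → 1³ + 1³ + 1³ + 0³ = 1 + 1 + 1 + 0 = 3
3 = (3)_5 → 3³ = 27
27 = (1,0,2)_5 → 1³ + 0³ + 2³ = 1 + 0 + 8 = 9
9 = (1,4)_5 → 1³ + 4³ = 1 + 64 = 65
65 = (2,3,0)_5 → 2³ + 3³ + 0³ = 8 + 27 + 0 = 35
35 = (1,2,0)_5 → 1³ + 2³ + 0³ = 1 + 8 + 0 = 9  — 9 repeats.
That took 7 steps.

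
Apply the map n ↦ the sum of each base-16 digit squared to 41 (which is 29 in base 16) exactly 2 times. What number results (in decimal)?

41 = (2,9)_16 → 85
85 = (5,5)_16 → 50

50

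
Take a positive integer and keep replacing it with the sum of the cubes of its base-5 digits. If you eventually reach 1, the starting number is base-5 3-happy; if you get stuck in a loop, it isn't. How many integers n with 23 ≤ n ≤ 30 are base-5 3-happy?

23: 23 → 91 → 55 → 9 → 65 → 35 → 9  — not base-5 3-happy
24: 24 → 128 → 28 → 28  — not base-5 3-happy
25: 25 → 1  — base-5 3-happy
26: 26 → 2 → 8 → 28 → 28  — not base-5 3-happy
27: 27 → 9 → 65 → 35 → 9  — not base-5 3-happy
28: 28 → 28  — not base-5 3-happy
29: 29 → 65 → 35 → 9 → 65  — not base-5 3-happy
30: 30 → 2 → 8 → 28 → 28  — not base-5 3-happy
base-5 3-happy: 25

1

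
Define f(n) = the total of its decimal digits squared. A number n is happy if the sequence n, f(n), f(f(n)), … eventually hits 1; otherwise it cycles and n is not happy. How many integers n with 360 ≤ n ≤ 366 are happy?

2

360: 360 → 45 → 41 → 17 → 50 → 25 → 29 → 85 → 89 → 145 → 42 → 20 → 4 → 16 → 37 → 58 → 89  — not happy
361: 361 → 46 → 52 → 29 → 85 → 89 → 145 → 42 → 20 → 4 → 16 → 37 → 58 → 89  — not happy
362: 362 → 49 → 97 → 130 → 10 → 1  — happy
363: 363 → 54 → 41 → 17 → 50 → 25 → 29 → 85 → 89 → 145 → 42 → 20 → 4 → 16 → 37 → 58 → 89  — not happy
364: 364 → 61 → 37 → 58 → 89 → 145 → 42 → 20 → 4 → 16 → 37  — not happy
365: 365 → 70 → 49 → 97 → 130 → 10 → 1  — happy
366: 366 → 81 → 65 → 61 → 37 → 58 → 89 → 145 → 42 → 20 → 4 → 16 → 37  — not happy
happy: 362, 365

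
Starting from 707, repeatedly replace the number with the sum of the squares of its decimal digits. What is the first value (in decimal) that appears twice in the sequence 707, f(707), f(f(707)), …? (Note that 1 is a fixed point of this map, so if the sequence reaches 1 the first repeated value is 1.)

707 → 7² + 0² + 7² = 49 + 0 + 49 = 98
98 → 9² + 8² = 81 + 64 = 145
145 → 1² + 4² + 5² = 1 + 16 + 25 = 42
42 → 4² + 2² = 16 + 4 = 20
20 → 2² + 0² = 4 + 0 = 4
4 → 4² = 16
16 → 1² + 6² = 1 + 36 = 37
37 → 3² + 7² = 9 + 49 = 58
58 → 5² + 8² = 25 + 64 = 89
89 → 8² + 9² = 64 + 81 = 145  — 145 already appeared earlier.

145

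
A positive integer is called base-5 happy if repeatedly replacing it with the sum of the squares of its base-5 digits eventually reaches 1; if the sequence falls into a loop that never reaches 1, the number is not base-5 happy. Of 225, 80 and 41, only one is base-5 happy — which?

225: 225 → 17 → 13 → 13  — repeats 13 (not base-5 happy)
80: 80 → 10 → 4 → 16 → 10  — repeats 10 (not base-5 happy)
41: 41 → 11 → 5 → 1  — reaches 1 (base-5 happy)

41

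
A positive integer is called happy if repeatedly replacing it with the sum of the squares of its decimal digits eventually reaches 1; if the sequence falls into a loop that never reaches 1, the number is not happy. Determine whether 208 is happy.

happy

208 → 2² + 0² + 8² = 4 + 0 + 64 = 68
68 → 6² + 8² = 36 + 64 = 100
100 → 1² + 0² + 0² = 1 + 0 + 0 = 1  — reached 1.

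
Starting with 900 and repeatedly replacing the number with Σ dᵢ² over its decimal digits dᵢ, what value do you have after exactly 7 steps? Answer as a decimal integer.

900 → 9² + 0² + 0² = 81 + 0 + 0 = 81
81 → 8² + 1² = 64 + 1 = 65
65 → 6² + 5² = 36 + 25 = 61
61 → 6² + 1² = 36 + 1 = 37
37 → 3² + 7² = 9 + 49 = 58
58 → 5² + 8² = 25 + 64 = 89
89 → 8² + 9² = 64 + 81 = 145

145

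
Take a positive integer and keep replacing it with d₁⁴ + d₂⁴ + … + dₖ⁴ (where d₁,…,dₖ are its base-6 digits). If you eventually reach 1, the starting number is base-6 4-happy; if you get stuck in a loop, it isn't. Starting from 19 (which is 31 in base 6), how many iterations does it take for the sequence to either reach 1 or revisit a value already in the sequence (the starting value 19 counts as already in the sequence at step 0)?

19 = (3,1)_6 → 82
82 = (2,1,4)_6 → 273
273 = (1,1,3,3)_6 → 164
164 = (4,3,2)_6 → 353
353 = (1,3,4,5)_6 → 963
963 = (4,2,4,3)_6 → 609
609 = (2,4,5,3)_6 → 978
978 = (4,3,1,0)_6 → 338
338 = (1,3,2,2)_6 → 114
114 = (3,1,0)_6 → 82  — 82 repeats.
That took 10 steps.

10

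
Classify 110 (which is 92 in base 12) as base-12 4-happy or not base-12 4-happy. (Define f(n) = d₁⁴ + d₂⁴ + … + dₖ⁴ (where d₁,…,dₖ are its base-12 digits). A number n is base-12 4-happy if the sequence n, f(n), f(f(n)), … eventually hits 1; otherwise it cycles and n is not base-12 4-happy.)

not base-12 4-happy

110 = (9,2)_12 → 9⁴ + 2⁴ = 6561 + 16 = 6577
6577 = (3,9,8,1)_12 → 3⁴ + 9⁴ + 8⁴ + 1⁴ = 81 + 6561 + 4096 + 1 = 10739
10739 = (6,2,6,11)_12 → 6⁴ + 2⁴ + 6⁴ + 11⁴ = 1296 + 16 + 1296 + 14641 = 17249
17249 = (9,11,9,5)_12 → 9⁴ + 11⁴ + 9⁴ + 5⁴ = 6561 + 14641 + 6561 + 625 = 28388
28388 = (1,4,5,1,8)_12 → 1⁴ + 4⁴ + 5⁴ + 1⁴ + 8⁴ = 1 + 256 + 625 + 1 + 4096 = 4979
4979 = (2,10,6,11)_12 → 2⁴ + 10⁴ + 6⁴ + 11⁴ = 16 + 10000 + 1296 + 14641 = 25953
25953 = (1,3,0,2,9)_12 → 1⁴ + 3⁴ + 0⁴ + 2⁴ + 9⁴ = 1 + 81 + 0 + 16 + 6561 = 6659
6659 = (3,10,2,11)_12 → 3⁴ + 10⁴ + 2⁴ + 11⁴ = 81 + 10000 + 16 + 14641 = 24738
24738 = (1,2,3,9,6)_12 → 1⁴ + 2⁴ + 3⁴ + 9⁴ + 6⁴ = 1 + 16 + 81 + 6561 + 1296 = 7955
7955 = (4,7,2,11)_12 → 4⁴ + 7⁴ + 2⁴ + 11⁴ = 256 + 2401 + 16 + 14641 = 17314
17314 = (10,0,2,10)_12 → 10⁴ + 0⁴ + 2⁴ + 10⁴ = 10000 + 0 + 16 + 10000 = 20016
20016 = (11,7,0,0)_12 → 11⁴ + 7⁴ + 0⁴ + 0⁴ = 14641 + 2401 + 0 + 0 = 17042
17042 = (9,10,4,2)_12 → 9⁴ + 10⁴ + 4⁴ + 2⁴ = 6561 + 10000 + 256 + 16 = 16833
16833 = (9,8,10,9)_12 → 9⁴ + 8⁴ + 10⁴ + 9⁴ = 6561 + 4096 + 10000 + 6561 = 27218
27218 = (1,3,9,0,2)_12 → 1⁴ + 3⁴ + 9⁴ + 0⁴ + 2⁴ = 1 + 81 + 6561 + 0 + 16 = 6659  — 6659 already seen; the sequence cycles without reaching 1.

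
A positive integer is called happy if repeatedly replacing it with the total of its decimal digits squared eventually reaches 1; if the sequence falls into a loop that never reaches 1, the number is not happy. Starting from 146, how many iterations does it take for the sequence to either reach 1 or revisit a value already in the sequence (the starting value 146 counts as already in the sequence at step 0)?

14

146 → 1² + 4² + 6² = 1 + 16 + 36 = 53
53 → 5² + 3² = 25 + 9 = 34
34 → 3² + 4² = 9 + 16 = 25
25 → 2² + 5² = 4 + 25 = 29
29 → 2² + 9² = 4 + 81 = 85
85 → 8² + 5² = 64 + 25 = 89
89 → 8² + 9² = 64 + 81 = 145
145 → 1² + 4² + 5² = 1 + 16 + 25 = 42
42 → 4² + 2² = 16 + 4 = 20
20 → 2² + 0² = 4 + 0 = 4
4 → 4² = 16
16 → 1² + 6² = 1 + 36 = 37
37 → 3² + 7² = 9 + 49 = 58
58 → 5² + 8² = 25 + 64 = 89  — 89 repeats.
That took 14 steps.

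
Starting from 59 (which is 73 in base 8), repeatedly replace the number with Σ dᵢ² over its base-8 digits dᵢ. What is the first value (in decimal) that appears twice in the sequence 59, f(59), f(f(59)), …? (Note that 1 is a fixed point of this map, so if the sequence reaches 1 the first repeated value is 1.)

59 = (7,3)_8 → 7² + 3² = 58
58 = (7,2)_8 → 7² + 2² = 53
53 = (6,5)_8 → 6² + 5² = 61
61 = (7,5)_8 → 7² + 5² = 74
74 = (1,1,2)_8 → 1² + 1² + 2² = 6
6 = (6)_8 → 6² = 36
36 = (4,4)_8 → 4² + 4² = 32
32 = (4,0)_8 → 4² + 0² = 16
16 = (2,0)_8 → 2² + 0² = 4
4 = (4)_8 → 4² = 16  — 16 already appeared earlier.

16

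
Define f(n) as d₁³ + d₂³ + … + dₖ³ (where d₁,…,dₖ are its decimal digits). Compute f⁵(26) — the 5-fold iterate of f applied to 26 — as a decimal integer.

92

26 → 2³ + 6³ = 8 + 216 = 224
224 → 2³ + 2³ + 4³ = 8 + 8 + 64 = 80
80 → 8³ + 0³ = 512 + 0 = 512
512 → 5³ + 1³ + 2³ = 125 + 1 + 8 = 134
134 → 1³ + 3³ + 4³ = 1 + 27 + 64 = 92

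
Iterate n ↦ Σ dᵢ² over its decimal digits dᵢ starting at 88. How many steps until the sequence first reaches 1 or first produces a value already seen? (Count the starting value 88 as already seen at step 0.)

15

88 → 128
128 → 69
69 → 117
117 → 51
51 → 26
26 → 40
40 → 16
16 → 37
37 → 58
58 → 89
89 → 145
145 → 42
42 → 20
20 → 4
4 → 16  — 16 repeats.
That took 15 steps.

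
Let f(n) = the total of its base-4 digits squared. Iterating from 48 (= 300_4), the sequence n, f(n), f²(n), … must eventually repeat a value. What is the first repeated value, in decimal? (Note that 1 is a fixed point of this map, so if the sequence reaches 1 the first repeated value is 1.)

1

48 = (3,0,0)_4 → 9
9 = (2,1)_4 → 5
5 = (1,1)_4 → 2
2 = (2)_4 → 4
4 = (1,0)_4 → 1  — reached the fixed point 1.
1 → 1, so 1 is the first repeated value.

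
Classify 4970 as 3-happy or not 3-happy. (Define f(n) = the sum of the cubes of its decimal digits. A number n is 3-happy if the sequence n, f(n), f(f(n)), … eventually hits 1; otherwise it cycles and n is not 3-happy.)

4970 → 1136
1136 → 245
245 → 197
197 → 1073
1073 → 371
371 → 371  — 371 already seen; the sequence cycles without reaching 1.

not 3-happy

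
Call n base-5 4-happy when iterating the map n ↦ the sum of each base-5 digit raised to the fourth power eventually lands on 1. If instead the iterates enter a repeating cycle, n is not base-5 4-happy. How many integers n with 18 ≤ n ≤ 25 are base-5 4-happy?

18: 18 → 162 → 34 → 258 → 98 → 418 → 244 → 594 → 674 → 514 → 528 → 338 → 194 → 354 → 528  (repeats 528)
19: 19 → 337 → 129 → 257 → 33 → 83 → 163 → 99 → 593 → 499 → 849 → 595 → 593  (repeats 593)
20: 20 → 256 → 18 → 162 → 34 → 258 → 98 → 418 → 244 → 594 → 674 → 514 → 528 → 338 → 194 → 354 → 528  (repeats 528)
21: 21 → 257 → 33 → 83 → 163 → 99 → 593 → 499 → 849 → 595 → 593  (repeats 593)
22: 22 → 272 → 288 → 114 → 528 → 338 → 194 → 354 → 528  (repeats 528)
23: 23 → 337 → 129 → 257 → 33 → 83 → 163 → 99 → 593 → 499 → 849 → 595 → 593  (repeats 593)
24: 24 → 512 → 288 → 114 → 528 → 338 → 194 → 354 → 528  (repeats 528)
25: 25 → 1  (reaches 1)
base-5 4-happy: 25

1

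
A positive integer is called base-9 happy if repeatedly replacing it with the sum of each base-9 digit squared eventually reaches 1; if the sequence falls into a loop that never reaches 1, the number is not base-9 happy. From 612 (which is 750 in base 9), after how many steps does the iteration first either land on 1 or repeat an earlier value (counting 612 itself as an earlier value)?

612 = (7,5,0)_9 → 7² + 5² + 0² = 74
74 = (8,2)_9 → 8² + 2² = 68
68 = (7,5)_9 → 7² + 5² = 74  — 74 repeats.
That took 3 steps.

3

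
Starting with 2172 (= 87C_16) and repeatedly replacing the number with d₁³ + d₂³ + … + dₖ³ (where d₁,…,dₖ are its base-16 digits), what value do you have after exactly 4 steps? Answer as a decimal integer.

2172 = (8,7,12)_16 → 8³ + 7³ + 12³ = 512 + 343 + 1728 = 2583
2583 = (10,1,7)_16 → 10³ + 1³ + 7³ = 1000 + 1 + 343 = 1344
1344 = (5,4,0)_16 → 5³ + 4³ + 0³ = 125 + 64 + 0 = 189
189 = (11,13)_16 → 11³ + 13³ = 1331 + 2197 = 3528

3528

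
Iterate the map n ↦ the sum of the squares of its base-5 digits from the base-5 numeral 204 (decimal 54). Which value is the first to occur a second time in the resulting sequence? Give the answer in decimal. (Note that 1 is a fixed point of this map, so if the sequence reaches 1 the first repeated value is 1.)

54 = (2,0,4)_5 → 20
20 = (4,0)_5 → 16
16 = (3,1)_5 → 10
10 = (2,0)_5 → 4
4 = (4)_5 → 16  — 16 already appeared earlier.

16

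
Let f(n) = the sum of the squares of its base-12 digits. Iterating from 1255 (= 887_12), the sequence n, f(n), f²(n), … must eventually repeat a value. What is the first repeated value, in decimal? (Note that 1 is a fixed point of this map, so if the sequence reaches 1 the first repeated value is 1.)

41

1255 = (8,8,7)_12 → 8² + 8² + 7² = 64 + 64 + 49 = 177
177 = (1,2,9)_12 → 1² + 2² + 9² = 1 + 4 + 81 = 86
86 = (7,2)_12 → 7² + 2² = 49 + 4 = 53
53 = (4,5)_12 → 4² + 5² = 16 + 25 = 41
41 = (3,5)_12 → 3² + 5² = 9 + 25 = 34
34 = (2,10)_12 → 2² + 10² = 4 + 100 = 104
104 = (8,8)_12 → 8² + 8² = 64 + 64 = 128
128 = (10,8)_12 → 10² + 8² = 100 + 64 = 164
164 = (1,1,8)_12 → 1² + 1² + 8² = 1 + 1 + 64 = 66
66 = (5,6)_12 → 5² + 6² = 25 + 36 = 61
61 = (5,1)_12 → 5² + 1² = 25 + 1 = 26
26 = (2,2)_12 → 2² + 2² = 4 + 4 = 8
8 = (8)_12 → 8² = 64
64 = (5,4)_12 → 5² + 4² = 25 + 16 = 41  — 41 already appeared earlier.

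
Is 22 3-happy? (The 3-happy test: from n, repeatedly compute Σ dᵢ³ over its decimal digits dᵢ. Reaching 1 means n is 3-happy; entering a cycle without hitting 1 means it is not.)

not 3-happy

22 → 2³ + 2³ = 16
16 → 1³ + 6³ = 217
217 → 2³ + 1³ + 7³ = 352
352 → 3³ + 5³ + 2³ = 160
160 → 1³ + 6³ + 0³ = 217  — 217 already seen; the sequence cycles without reaching 1.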